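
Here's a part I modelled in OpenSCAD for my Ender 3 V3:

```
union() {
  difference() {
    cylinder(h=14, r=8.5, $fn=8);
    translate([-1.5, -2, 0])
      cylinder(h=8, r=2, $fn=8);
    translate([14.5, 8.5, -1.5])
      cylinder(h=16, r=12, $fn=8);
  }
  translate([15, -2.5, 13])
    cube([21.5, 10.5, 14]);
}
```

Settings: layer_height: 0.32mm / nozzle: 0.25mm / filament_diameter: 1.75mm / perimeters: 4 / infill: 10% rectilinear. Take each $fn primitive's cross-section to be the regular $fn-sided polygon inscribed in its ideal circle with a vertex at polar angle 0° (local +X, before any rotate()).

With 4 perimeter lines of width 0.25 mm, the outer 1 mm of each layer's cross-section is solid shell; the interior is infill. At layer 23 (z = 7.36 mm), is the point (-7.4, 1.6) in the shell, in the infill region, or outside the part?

At z = 7.36 mm: the cylinder: section is a regular 8-gon, circumradius r=8.5; the r=2 cylinder at (-1.5, -2) contributes a regular 8-gon of circumradius 2; the cylinder at (14.5, 8.5): section is a regular 8-gon, circumradius r=12; After the difference (first − rest): starting from the r=8.5 cylinder, the r=2 cylinder at (-1.5, -2) lies wholly inside it (removes its full 11.31 mm² and its 12.25 mm outline becomes a hole wall); the r=12 cylinder at (14.5, 8.5) partially overlaps it — only the 17.50 mm² overlap (of its 407.29 mm²) is removed, clipping the outline — 1 connected region with 1 hole; the cube at (15, -2.5) does not reach this height (z outside [13, 27]); Taking the union: only the result so far is present, so the union is just that shape — 1 connected region with 1 hole. Overall, the cross-section is one region with 1 hole. The nearest boundary edge runs (-8.50, 0.00)→(-6.01, 6.01); distance from the point to it = 0.40 mm. The point is inside the cross-section, 0.40 mm from the nearest boundary — within the 1 mm shell band (4 × 0.25).

shell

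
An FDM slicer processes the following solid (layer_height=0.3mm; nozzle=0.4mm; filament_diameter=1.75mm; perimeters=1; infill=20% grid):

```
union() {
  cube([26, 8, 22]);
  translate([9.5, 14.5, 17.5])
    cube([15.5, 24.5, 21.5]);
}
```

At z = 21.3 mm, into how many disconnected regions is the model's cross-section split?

2

At z = 21.3 mm: the cube (footprint 26×8) is included at this height; the cube at (9.5, 14.5) is present — its section is the full 15.5×24.5 rectangle; Taking the union: the 2 present regions are separate (no shared area or edge), so areas and boundary lengths simply add and each stays a separate island — 2 connected regions. The result has 2 disconnected regions.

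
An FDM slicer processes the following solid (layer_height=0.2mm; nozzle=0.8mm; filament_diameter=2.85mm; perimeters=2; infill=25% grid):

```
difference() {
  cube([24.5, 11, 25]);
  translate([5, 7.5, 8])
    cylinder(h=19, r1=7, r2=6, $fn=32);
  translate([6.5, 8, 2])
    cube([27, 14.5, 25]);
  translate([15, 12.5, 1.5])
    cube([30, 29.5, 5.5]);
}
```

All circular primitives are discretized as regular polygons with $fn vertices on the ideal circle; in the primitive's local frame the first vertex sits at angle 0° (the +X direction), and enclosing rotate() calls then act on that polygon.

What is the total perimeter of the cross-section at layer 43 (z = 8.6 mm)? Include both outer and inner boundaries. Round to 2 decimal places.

64.75 mm

At z = 8.6 mm: the 24.5×11 cube contributes its full rectangle (perimeter 71.00 mm); the cone at (5, 7.5) contributes a regular 32-gon of circumradius 6.968 (interpolated between r1=7 and r2=6 at t=0.032) (perimeter = 2·32·6.968·sin(180°/32) = 43.71 mm); the 27×14.5 cube at (6.5, 8) contributes its full rectangle (perimeter 83.00 mm); the cube at (15, 12.5) is absent (z outside [1.5, 7]); Taking the first minus the rest: starting from the 24.5×11 cube, the cone at (5, 7.5) partially overlaps it — only the 110.07 mm² overlap (of its 151.57 mm²) is removed, clipping the outline; the 27×14.5 cube at (6.5, 8) partially overlaps it — only the 38.74 mm² overlap (of its 391.50 mm²) is removed, clipping the outline — boundary = 64.75 mm. Overall, the cross-section is a single solid region. Total boundary length (outer) = 64.75 mm.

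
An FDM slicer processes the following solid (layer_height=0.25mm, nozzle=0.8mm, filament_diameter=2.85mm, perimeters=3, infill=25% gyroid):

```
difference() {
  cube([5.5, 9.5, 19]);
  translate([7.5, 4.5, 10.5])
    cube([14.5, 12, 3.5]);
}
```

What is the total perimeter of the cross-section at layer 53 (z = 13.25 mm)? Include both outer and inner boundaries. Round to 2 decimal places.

At z = 13.25 mm: the cube is present — its section is the full 5.5×9.5 rectangle (perimeter 30.00 mm); the cube at (7.5, 4.5) (footprint 14.5×12) is included at this height (perimeter 53.00 mm); After the difference (first − rest): starting from the 5.5×9.5 cube, the 14.5×12 cube at (7.5, 4.5) misses the remaining region (no effect) — boundary = 30.00 mm. Overall, the cross-section is a single solid region. Total boundary length (outer) = 30.00 mm.

30.00 mm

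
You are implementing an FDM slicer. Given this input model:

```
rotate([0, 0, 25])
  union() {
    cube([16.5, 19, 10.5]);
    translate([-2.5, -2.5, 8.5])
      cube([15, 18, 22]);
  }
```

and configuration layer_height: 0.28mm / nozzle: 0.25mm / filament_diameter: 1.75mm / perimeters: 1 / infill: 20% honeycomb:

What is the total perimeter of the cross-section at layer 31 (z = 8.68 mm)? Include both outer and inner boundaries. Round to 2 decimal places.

At z = 8.68 mm: the cube (footprint 16.5×19) is included at this height (perimeter 71.00 mm); the 15×18 cube at (-2.5, -2.5) contributes its full rectangle (perimeter 66.00 mm); Merging all regions: the regions partially overlap (shared area 193.75 mm²), so the edge portions inside another operand are dropped and the merged outline is re-measured after clipping — boundary = 81.00 mm; (whole slice rotated 25° about Z — lengths, areas and connectivity unchanged). Overall, the cross-section is a single solid region. Total boundary length (outer) = 81.00 mm.

81.00 mm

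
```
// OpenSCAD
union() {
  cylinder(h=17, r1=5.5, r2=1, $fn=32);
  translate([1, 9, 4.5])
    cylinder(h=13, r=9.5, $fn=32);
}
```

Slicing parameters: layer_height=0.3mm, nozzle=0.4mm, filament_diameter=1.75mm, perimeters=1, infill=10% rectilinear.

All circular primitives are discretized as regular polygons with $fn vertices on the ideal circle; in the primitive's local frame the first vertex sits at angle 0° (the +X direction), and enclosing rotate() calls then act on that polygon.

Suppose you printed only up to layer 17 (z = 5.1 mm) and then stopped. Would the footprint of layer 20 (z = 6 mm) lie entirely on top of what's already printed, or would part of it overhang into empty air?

entirely on top

Compare the two slices. At z = 5.1: the cone contributes a regular 32-gon of circumradius 4.150 (interpolated between r1=5.5 and r2=1 at t=0.300) (area = (32/2)·4.150²·sin(360°/32) = 53.76 mm²); the r=9.5 cylinder at (1, 9) gives a regular 32-gon of circumradius 9.5 (constant along its height) (area = (32/2)·9.500²·sin(360°/32) = 281.71 mm²); Taking the union: the regions partially overlap — summed areas 335.47 mm² minus the doubly-counted overlap 27.74 mm² gives 307.73 mm² — area = 307.73 mm². At z = 6: the cone: at t=0.353 of its height the radius interpolates to r₁+(r₂−r₁)t = 3.912, giving a regular 32-gon of that circumradius (area = (32/2)·3.912²·sin(360°/32) = 47.76 mm²); the cylinder at (1, 9): section is a regular 32-gon, circumradius r=9.5 (area = (32/2)·9.500²·sin(360°/32) = 281.71 mm²); Combining (union): the regions partially overlap — summed areas 329.47 mm² minus the doubly-counted overlap 24.97 mm² gives 304.51 mm² — area = 304.51 mm². Checking containment: the cross-section at z = 6 is a subset of the cross-section at z = 5.1.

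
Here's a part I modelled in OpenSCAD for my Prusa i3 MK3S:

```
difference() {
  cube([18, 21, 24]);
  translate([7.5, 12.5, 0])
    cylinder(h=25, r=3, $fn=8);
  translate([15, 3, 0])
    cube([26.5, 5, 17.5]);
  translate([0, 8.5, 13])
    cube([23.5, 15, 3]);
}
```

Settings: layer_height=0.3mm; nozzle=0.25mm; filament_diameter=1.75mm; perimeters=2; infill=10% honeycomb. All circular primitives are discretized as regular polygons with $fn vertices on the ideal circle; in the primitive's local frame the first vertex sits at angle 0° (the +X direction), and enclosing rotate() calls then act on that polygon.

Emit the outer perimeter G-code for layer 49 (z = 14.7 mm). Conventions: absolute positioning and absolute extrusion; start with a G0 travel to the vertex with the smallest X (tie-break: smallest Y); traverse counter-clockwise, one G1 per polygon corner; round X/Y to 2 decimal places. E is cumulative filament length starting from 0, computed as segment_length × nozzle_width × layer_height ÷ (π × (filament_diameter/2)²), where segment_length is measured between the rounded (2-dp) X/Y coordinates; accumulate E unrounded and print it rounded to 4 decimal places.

G0 X0.00 Y0.00 Z14.70
G1 X18.00 Y0.00 E0.5613
G1 X18.00 Y3.00 E0.6548
G1 X15.00 Y3.00 E0.7484
G1 X15.00 Y8.00 E0.9043
G1 X18.00 Y8.00 E0.9978
G1 X18.00 Y8.50 E1.0134
G1 X0.00 Y8.50 E1.5747
G1 X0.00 Y0.00 E1.8397

At z = 14.7 mm: the cube is present — its section is the full 18×21 rectangle; the r=3 cylinder at (7.5, 12.5) gives a regular 8-gon of circumradius 3 (constant along its height); the cube at (15, 3) (footprint 26.5×5) is included at this height; the cube at (0, 8.5) (footprint 23.5×15) is included at this height; After the difference (first − rest): starting from the 18×21 cube, the r=3 cylinder at (7.5, 12.5) lies wholly inside it (removes its full 25.46 mm² and its 18.37 mm outline becomes a hole wall); the 26.5×5 cube at (15, 3) partially overlaps it — only the 15.00 mm² overlap (of its 132.50 mm²) is removed, clipping the outline; the 23.5×15 cube at (0, 8.5) partially overlaps it — only the 199.54 mm² overlap (of its 352.50 mm²) is removed, clipping the outline — 1 connected region. The outline is a single polygon with 8 vertices. Extrusion per mm of travel: 0.25 × 0.3 / (π × 0.875²) = 0.031181. Accumulating E over each segment gives final E = 1.8397.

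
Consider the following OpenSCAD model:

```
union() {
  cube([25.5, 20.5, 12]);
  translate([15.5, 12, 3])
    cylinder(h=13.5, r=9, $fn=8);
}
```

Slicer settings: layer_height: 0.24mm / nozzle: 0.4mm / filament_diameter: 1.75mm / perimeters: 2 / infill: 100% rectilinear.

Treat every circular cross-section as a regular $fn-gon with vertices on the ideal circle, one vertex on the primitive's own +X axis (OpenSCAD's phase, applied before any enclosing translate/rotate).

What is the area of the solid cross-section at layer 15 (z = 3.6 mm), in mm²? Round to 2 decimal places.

523.35 mm²

At z = 3.6 mm: the cube (footprint 25.5×20.5) is included at this height (area 522.75 mm²); the r=9 cylinder at (15.5, 12) gives a regular 8-gon of circumradius 9 (constant along its height) (area = (8/2)·9.000²·sin(360°/8) = 229.10 mm²); Taking the union: the regions partially overlap — summed areas 751.85 mm² minus the doubly-counted overlap 228.50 mm² gives 523.35 mm² — area = 523.35 mm². Overall, the cross-section is a single solid region. Net area = 523.35 mm².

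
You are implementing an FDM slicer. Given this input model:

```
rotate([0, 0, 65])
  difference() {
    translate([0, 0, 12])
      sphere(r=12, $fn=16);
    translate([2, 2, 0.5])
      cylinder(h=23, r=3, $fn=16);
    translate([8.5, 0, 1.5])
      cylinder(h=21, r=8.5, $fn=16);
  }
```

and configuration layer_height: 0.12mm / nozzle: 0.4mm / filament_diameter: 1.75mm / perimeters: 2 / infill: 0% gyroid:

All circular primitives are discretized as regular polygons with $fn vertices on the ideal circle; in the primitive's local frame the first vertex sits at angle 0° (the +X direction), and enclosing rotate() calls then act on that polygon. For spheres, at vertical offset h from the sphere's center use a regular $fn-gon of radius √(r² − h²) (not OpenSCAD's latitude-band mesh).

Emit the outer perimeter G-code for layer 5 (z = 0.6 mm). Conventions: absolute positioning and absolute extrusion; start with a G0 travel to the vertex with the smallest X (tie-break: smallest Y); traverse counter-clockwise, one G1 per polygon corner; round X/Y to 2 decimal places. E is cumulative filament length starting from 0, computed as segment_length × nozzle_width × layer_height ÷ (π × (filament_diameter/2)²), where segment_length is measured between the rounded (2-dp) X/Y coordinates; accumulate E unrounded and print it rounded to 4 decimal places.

At z = 0.6 mm: the r=12 sphere contributes a regular 16-gon of circumradius √(12²−11.4²) = 3.747; the r=3 cylinder at (2, 2) contributes a regular 16-gon of circumradius 3; the cylinder at (8.5, 0) is absent (z outside [1.5, 22.5]); Subtracting the remaining from the first: starting from the r=12 sphere, the r=3 cylinder at (2, 2) partially overlaps it — only the 16.32 mm² overlap (of its 27.55 mm²) is removed, clipping the outline — 1 connected region; (rotated 65° about Z; rotation is an isometry so areas/perimeters/island counts are preserved). The outline is a single polygon with 20 vertices. Extrusion per mm of travel: 0.4 × 0.12 / (π × 0.875²) = 0.019956. Accumulating E over each segment gives final E = 0.4974.

G0 X-3.74 Y0.16 Z0.60
G1 X-3.52 Y-1.28 E0.0291
G1 X-2.76 Y-2.53 E0.0583
G1 X-1.58 Y-3.40 E0.0875
G1 X-0.16 Y-3.74 E0.1167
G1 X1.28 Y-3.52 E0.1457
G1 X2.53 Y-2.76 E0.1749
G1 X3.40 Y-1.58 E0.2042
G1 X3.74 Y-0.16 E0.2333
G1 X3.52 Y1.28 E0.2624
G1 X2.76 Y2.53 E0.2916
G1 X1.94 Y3.14 E0.3120
G1 X2.03 Y2.53 E0.3243
G1 X1.75 Y1.39 E0.3477
G1 X1.06 Y0.45 E0.3710
G1 X0.06 Y-0.16 E0.3944
G1 X-1.10 Y-0.34 E0.4178
G1 X-2.24 Y-0.06 E0.4412
G1 X-3.18 Y0.63 E0.4645
G1 X-3.50 Y1.16 E0.4768
G1 X-3.74 Y0.16 E0.4974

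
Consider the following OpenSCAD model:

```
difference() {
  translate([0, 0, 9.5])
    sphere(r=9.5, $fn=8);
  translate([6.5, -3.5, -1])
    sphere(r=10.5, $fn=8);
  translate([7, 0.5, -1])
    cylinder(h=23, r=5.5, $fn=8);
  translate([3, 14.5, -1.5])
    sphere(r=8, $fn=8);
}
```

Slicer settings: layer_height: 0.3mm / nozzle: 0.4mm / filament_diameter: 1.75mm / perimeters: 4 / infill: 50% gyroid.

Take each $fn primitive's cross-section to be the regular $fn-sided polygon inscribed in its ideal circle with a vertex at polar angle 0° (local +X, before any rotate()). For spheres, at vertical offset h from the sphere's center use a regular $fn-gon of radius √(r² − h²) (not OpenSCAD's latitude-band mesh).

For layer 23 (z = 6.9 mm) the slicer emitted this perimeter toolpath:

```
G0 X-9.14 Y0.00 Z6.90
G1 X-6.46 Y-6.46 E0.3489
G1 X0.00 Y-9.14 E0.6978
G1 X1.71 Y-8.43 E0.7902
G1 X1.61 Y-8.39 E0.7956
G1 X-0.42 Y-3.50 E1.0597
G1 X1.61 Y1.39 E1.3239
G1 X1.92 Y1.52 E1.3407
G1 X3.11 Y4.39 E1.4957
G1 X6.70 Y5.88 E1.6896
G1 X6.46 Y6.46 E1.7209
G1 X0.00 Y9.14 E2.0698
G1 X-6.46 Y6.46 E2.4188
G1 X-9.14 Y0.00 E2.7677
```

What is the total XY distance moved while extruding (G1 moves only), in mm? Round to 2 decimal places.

55.48 mm

Sum the Euclidean lengths of each G1 segment: total = 55.48 mm.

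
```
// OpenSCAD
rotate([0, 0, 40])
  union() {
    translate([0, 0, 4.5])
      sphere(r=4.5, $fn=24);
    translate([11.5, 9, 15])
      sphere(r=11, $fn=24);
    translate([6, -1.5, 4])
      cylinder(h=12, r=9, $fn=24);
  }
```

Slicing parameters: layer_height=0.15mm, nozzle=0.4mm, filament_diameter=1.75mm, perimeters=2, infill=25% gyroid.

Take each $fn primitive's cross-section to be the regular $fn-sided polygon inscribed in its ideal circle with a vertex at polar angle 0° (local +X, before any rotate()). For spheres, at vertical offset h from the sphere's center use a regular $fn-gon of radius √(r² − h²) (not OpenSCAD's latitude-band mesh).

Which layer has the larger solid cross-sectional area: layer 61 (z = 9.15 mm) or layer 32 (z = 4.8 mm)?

Layer 61 (z = 9.15): the sphere is not intersected at this z (|z−center|=4.650 > r=4.5); the sphere at (11.5, 9): section is a regular 24-gon, circumradius = √(r²−h²) = √(11²−5.85²) = 9.315 (area = (24/2)·9.315²·sin(360°/24) = 269.52 mm²); the r=9 cylinder at (6, -1.5) gives a regular 24-gon of circumradius 9 (constant along its height) (area = (24/2)·9.000²·sin(360°/24) = 251.57 mm²); Taking the union: the regions partially overlap — summed areas 521.09 mm² minus the doubly-counted overlap 61.01 mm² gives 460.08 mm² — area = 460.08 mm²; (rotated 40° about Z; rotation is an isometry so areas/perimeters/island counts are preserved). So its area = 460.08 mm². Layer 32 (z = 4.8): the r=4.5 sphere slices to a regular 24-gon of circumradius 4.490 (√(r²−h²) with h=0.3 from center) (area = (24/2)·4.490²·sin(360°/24) = 62.61 mm²); the r=11 sphere at (11.5, 9) slices to a regular 24-gon of circumradius 4.118 (√(r²−h²) with h=10.2 from center) (area = (24/2)·4.118²·sin(360°/24) = 52.67 mm²); the cylinder at (6, -1.5): section is a regular 24-gon, circumradius r=9 (area = (24/2)·9.000²·sin(360°/24) = 251.57 mm²); Merging all regions: the regions partially overlap — summed areas 366.86 mm² minus the doubly-counted overlap 56.17 mm² gives 310.69 mm² — area = 310.69 mm²; (rotated 40° about Z; rotation is an isometry so areas/perimeters/island counts are preserved). So its area = 310.69 mm². Layer 61 is larger (460.08 vs 310.69 mm²).

layer 61 (z = 9.15 mm)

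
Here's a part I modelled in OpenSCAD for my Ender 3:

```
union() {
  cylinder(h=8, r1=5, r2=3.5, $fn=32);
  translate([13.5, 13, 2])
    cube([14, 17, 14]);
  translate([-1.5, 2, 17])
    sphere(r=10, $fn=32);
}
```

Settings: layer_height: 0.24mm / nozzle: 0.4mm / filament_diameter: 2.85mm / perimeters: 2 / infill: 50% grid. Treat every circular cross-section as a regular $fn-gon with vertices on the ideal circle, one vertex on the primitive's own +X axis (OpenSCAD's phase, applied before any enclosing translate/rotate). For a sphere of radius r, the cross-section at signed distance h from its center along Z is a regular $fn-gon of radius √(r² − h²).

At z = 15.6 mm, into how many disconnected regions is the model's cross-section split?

At z = 15.6 mm: the cone does not reach this height (z outside [0, 8]); the 14×17 cube at (13.5, 13) contributes its full rectangle; the sphere at (-1.5, 2): section is a regular 32-gon, circumradius = √(r²−h²) = √(10²−1.4²) = 9.902; Taking the union: the 2 present regions are separate (no shared area or edge), so areas and boundary lengths simply add and each stays a separate island — 2 connected regions. The result has 2 disconnected regions.

2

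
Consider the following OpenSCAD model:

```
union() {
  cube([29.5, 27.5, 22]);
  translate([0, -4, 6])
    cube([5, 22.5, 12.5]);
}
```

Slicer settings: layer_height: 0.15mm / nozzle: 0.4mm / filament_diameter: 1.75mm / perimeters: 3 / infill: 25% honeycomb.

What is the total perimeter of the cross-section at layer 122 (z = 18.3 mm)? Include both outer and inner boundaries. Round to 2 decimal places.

122.00 mm

At z = 18.3 mm: the cube is present — its section is the full 29.5×27.5 rectangle (perimeter 114.00 mm); the cube at (0, -4) is present — its section is the full 5×22.5 rectangle (perimeter 55.00 mm); Merging all regions: the regions partially overlap (shared area 92.50 mm²), so the edge portions inside another operand are dropped and the merged outline is re-measured after clipping — boundary = 122.00 mm. Overall, the cross-section is a single solid region. Total boundary length (outer) = 122.00 mm.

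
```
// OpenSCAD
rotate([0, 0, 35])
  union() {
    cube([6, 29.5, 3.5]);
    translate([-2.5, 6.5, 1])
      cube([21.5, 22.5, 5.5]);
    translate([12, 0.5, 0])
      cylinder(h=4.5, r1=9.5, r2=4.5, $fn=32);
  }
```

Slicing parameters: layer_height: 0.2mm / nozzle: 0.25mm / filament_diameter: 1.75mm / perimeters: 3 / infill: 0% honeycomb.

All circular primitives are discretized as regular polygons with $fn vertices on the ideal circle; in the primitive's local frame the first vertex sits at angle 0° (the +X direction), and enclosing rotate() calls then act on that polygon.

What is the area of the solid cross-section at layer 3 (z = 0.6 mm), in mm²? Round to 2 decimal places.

At z = 0.6 mm: the 6×29.5 cube contributes its full rectangle (area 177.00 mm²); the cube at (-2.5, 6.5) does not reach this height (z outside [1, 6.5]); the cone at (12, 0.5): at t=0.133 of its height the radius interpolates to r₁+(r₂−r₁)t = 8.833, giving a regular 32-gon of that circumradius (area = (32/2)·8.833²·sin(360°/32) = 243.56 mm²); Merging all regions: the regions partially overlap — summed areas 420.56 mm² minus the doubly-counted overlap 13.90 mm² gives 406.66 mm² — area = 406.66 mm²; (rotated 35° about Z; rotation is an isometry so areas/perimeters/island counts are preserved). Overall, the cross-section is a single solid region. Net area = 406.66 mm².

406.66 mm²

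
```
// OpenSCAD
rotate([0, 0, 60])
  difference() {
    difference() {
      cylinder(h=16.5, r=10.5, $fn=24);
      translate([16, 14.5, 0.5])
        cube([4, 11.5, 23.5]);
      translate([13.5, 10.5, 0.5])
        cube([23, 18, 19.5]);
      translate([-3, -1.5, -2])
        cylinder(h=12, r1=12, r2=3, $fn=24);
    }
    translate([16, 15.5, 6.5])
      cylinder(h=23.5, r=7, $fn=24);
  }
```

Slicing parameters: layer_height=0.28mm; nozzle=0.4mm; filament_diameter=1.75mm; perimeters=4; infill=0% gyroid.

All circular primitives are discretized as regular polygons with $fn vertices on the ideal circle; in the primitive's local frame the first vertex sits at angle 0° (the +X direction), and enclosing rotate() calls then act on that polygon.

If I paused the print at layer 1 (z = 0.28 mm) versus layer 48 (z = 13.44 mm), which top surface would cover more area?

layer 48 (z = 13.44 mm)

Layer 1 (z = 0.28): the r=10.5 cylinder contributes a regular 24-gon of circumradius 10.5 (area = (24/2)·10.500²·sin(360°/24) = 342.42 mm²); the cube at (16, 14.5) does not reach this height (z outside [0.5, 24]); the cube at (13.5, 10.5) is not intersected at this z (z outside [0.5, 20]); the cone at (-3, -1.5) contributes a regular 24-gon of circumradius 10.290 (interpolated between r1=12 and r2=3 at t=0.190) (area = (24/2)·10.290²·sin(360°/24) = 328.86 mm²); Subtracting the remaining from the first: starting from the r=10.5 cylinder (342.42 mm²), the cone at (-3, -1.5) partially overlaps it — only the 266.47 mm² overlap (of its 328.86 mm²) is removed, clipping the outline — area = 75.95 mm²; the cylinder at (16, 15.5) is not intersected at this z (z outside [6.5, 30]); Taking the first minus the rest: none of the subtracted shapes is present at this height, so that combined region is unchanged — area = 75.95 mm²; (rotated 60° about Z; rotation is an isometry so areas/perimeters/island counts are preserved). So its area = 75.95 mm². Layer 48 (z = 13.44): the cylinder: section is a regular 24-gon, circumradius r=10.5 (area = (24/2)·10.500²·sin(360°/24) = 342.42 mm²); the 4×11.5 cube at (16, 14.5) contributes its full rectangle (area 46.00 mm²); the 23×18 cube at (13.5, 10.5) contributes its full rectangle (area 414.00 mm²); the cone at (-3, -1.5) does not reach this height (z outside [-2, 10]); Taking the first minus the rest: starting from the r=10.5 cylinder (342.42 mm²), the 4×11.5 cube at (16, 14.5) misses the remaining region (no effect); the 23×18 cube at (13.5, 10.5) misses the remaining region (no effect) — area = 342.42 mm²; the r=7 cylinder at (16, 15.5) contributes a regular 24-gon of circumradius 7 (area = (24/2)·7.000²·sin(360°/24) = 152.19 mm²); Taking the first minus the rest: starting from that combined region (342.42 mm²), the r=7 cylinder at (16, 15.5) misses the remaining region (no effect) — area = 342.42 mm²; (rotated 60° about Z; rotation is an isometry so areas/perimeters/island counts are preserved). So its area = 342.42 mm². Layer 48 is larger (342.42 vs 75.95 mm²).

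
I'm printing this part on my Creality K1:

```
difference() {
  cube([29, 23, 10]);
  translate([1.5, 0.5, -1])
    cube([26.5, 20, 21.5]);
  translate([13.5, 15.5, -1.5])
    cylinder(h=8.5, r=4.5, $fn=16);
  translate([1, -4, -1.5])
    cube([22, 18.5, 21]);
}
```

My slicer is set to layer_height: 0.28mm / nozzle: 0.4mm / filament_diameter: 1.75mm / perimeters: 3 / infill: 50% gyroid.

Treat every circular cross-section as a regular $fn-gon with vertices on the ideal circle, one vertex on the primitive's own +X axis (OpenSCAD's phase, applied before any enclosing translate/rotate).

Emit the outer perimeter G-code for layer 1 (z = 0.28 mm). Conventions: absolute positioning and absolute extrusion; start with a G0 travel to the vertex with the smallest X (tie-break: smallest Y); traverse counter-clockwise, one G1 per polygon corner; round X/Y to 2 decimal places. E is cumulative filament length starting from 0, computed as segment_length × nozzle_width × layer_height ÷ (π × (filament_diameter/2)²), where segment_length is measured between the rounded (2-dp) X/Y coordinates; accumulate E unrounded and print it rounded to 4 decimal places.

At z = 0.28 mm: the cube is present — its section is the full 29×23 rectangle; the cube at (1.5, 0.5) is present — its section is the full 26.5×20 rectangle; the cylinder at (13.5, 15.5): section is a regular 16-gon, circumradius r=4.5; the cube at (1, -4) (footprint 22×18.5) is included at this height; Taking the first minus the rest: starting from the 29×23 cube, the 26.5×20 cube at (1.5, 0.5) lies wholly inside it (removes its full 530.00 mm² and its 93.00 mm outline becomes a hole wall); the r=4.5 cylinder at (13.5, 15.5) misses the remaining region (no effect); the 22×18.5 cube at (1, -4) partially overlaps it — only the 18.00 mm² overlap (of its 407.00 mm²) is removed, clipping the outline — 1 connected region. The outline is a single polygon with 12 vertices. Extrusion per mm of travel: 0.4 × 0.28 / (π × 0.875²) = 0.046564. Accumulating E over each segment gives final E = 7.2174.

G0 X0.00 Y0.00 Z0.28
G1 X1.00 Y0.00 E0.0466
G1 X1.00 Y14.50 E0.7217
G1 X1.50 Y14.50 E0.7450
G1 X1.50 Y20.50 E1.0244
G1 X28.00 Y20.50 E2.2584
G1 X28.00 Y0.50 E3.1896
G1 X23.00 Y0.50 E3.4225
G1 X23.00 Y0.00 E3.4457
G1 X29.00 Y0.00 E3.7251
G1 X29.00 Y23.00 E4.7961
G1 X0.00 Y23.00 E6.1465
G1 X0.00 Y0.00 E7.2174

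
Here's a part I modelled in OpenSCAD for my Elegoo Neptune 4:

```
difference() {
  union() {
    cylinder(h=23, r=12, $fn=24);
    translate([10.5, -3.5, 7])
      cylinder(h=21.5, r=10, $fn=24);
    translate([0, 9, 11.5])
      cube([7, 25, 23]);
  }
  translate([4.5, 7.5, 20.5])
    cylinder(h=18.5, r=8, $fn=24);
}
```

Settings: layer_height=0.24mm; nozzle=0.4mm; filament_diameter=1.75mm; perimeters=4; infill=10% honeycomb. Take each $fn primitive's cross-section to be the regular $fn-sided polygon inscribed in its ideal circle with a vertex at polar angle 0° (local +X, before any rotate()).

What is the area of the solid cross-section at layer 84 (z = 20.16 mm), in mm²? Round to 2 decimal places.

At z = 20.16 mm: the r=12 cylinder contributes a regular 24-gon of circumradius 12 (area = (24/2)·12.000²·sin(360°/24) = 447.24 mm²); the r=10 cylinder at (10.5, -3.5) gives a regular 24-gon of circumradius 10 (constant along its height) (area = (24/2)·10.000²·sin(360°/24) = 310.58 mm²); the cube at (0, 9) (footprint 7×25) is included at this height (area 175.00 mm²); Combining (union): the regions partially overlap — summed areas 932.82 mm² minus the doubly-counted overlap 158.61 mm² gives 774.22 mm² — area = 774.22 mm²; the cylinder at (4.5, 7.5) is absent (z outside [20.5, 39]); Subtracting the remaining from the first: none of the subtracted shapes is present at this height, so the result so far is unchanged — area = 774.22 mm². Overall, the cross-section is a single solid region. Net area = 774.22 mm².

774.22 mm²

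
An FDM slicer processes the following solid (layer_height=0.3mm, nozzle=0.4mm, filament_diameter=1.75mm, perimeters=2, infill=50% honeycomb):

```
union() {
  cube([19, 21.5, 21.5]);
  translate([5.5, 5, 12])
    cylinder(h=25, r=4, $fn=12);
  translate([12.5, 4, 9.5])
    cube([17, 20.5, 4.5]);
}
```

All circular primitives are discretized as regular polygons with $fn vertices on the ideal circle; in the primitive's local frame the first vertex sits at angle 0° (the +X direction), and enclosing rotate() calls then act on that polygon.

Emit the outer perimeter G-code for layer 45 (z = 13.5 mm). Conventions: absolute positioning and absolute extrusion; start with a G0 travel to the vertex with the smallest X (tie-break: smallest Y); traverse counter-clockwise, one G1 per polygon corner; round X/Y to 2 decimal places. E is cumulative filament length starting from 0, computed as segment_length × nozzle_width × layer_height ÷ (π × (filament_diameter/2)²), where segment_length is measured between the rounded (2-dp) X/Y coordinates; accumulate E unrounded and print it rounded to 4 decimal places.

G0 X0.00 Y0.00 Z13.50
G1 X19.00 Y0.00 E0.9479
G1 X19.00 Y4.00 E1.1475
G1 X29.50 Y4.00 E1.6713
G1 X29.50 Y24.50 E2.6941
G1 X12.50 Y24.50 E3.5422
G1 X12.50 Y21.50 E3.6919
G1 X0.00 Y21.50 E4.3155
G1 X0.00 Y0.00 E5.3881

At z = 13.5 mm: the cube (footprint 19×21.5) is included at this height; the cylinder at (5.5, 5): section is a regular 12-gon, circumradius r=4; the cube at (12.5, 4) is present — its section is the full 17×20.5 rectangle; Taking the union: the regions partially overlap (shared area 161.75 mm²), so overlapping operands fuse into one piece — 1 connected region. The outline is a single polygon with 8 vertices. Extrusion per mm of travel: 0.4 × 0.3 / (π × 0.875²) = 0.049890. Accumulating E over each segment gives final E = 5.3881.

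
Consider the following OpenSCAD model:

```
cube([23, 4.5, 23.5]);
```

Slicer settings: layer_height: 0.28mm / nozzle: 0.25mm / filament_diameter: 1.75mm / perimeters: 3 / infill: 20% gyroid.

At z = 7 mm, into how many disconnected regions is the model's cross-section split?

At z = 7 mm: the cube is present — its section is the full 23×4.5 rectangle. The result has 1 disconnected region.

1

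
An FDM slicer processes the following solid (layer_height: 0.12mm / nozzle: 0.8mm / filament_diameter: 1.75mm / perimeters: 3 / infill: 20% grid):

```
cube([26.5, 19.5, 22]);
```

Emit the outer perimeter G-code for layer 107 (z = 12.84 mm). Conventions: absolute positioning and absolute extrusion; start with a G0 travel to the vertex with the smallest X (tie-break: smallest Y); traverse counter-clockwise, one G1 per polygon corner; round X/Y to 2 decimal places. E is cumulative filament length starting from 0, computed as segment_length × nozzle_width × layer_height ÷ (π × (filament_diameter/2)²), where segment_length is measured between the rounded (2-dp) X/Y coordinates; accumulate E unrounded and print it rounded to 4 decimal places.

G0 X0.00 Y0.00 Z12.84
G1 X26.50 Y0.00 E1.0577
G1 X26.50 Y19.50 E1.8360
G1 X0.00 Y19.50 E2.8936
G1 X0.00 Y0.00 E3.6719

At z = 12.84 mm: the 26.5×19.5 cube contributes its full rectangle. The outline is a single polygon with 4 vertices. Extrusion per mm of travel: 0.8 × 0.12 / (π × 0.875²) = 0.039912. Accumulating E over each segment gives final E = 3.6719.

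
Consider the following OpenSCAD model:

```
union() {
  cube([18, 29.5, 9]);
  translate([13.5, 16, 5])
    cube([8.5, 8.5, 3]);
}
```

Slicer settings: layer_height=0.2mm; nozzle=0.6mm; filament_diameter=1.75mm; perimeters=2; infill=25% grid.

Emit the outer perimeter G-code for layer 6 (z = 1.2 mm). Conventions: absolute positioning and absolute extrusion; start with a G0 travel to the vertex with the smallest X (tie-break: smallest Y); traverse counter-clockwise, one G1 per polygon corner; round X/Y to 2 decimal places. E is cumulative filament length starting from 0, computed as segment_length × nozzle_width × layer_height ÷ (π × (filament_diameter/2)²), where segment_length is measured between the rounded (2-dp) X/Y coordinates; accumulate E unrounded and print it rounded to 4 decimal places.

At z = 1.2 mm: the cube (footprint 18×29.5) is included at this height; the cube at (13.5, 16) is absent (z outside [5, 8]); Merging all regions: only the 18×29.5 cube is present, so the union is just that shape — 1 connected region. The outline is a single polygon with 4 vertices. Extrusion per mm of travel: 0.6 × 0.2 / (π × 0.875²) = 0.049890. Accumulating E over each segment gives final E = 4.7396.

G0 X0.00 Y0.00 Z1.20
G1 X18.00 Y0.00 E0.8980
G1 X18.00 Y29.50 E2.3698
G1 X0.00 Y29.50 E3.2678
G1 X0.00 Y0.00 E4.7396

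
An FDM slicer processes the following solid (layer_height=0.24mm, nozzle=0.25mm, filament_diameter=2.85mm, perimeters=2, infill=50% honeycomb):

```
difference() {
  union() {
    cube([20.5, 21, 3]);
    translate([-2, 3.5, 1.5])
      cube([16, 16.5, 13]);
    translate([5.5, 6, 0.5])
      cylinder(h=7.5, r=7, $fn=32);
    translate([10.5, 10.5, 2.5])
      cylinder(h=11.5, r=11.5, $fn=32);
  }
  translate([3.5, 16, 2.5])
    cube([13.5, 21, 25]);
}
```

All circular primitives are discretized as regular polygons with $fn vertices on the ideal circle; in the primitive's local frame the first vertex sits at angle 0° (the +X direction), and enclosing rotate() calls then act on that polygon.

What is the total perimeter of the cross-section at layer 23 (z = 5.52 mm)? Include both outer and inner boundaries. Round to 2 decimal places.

87.11 mm

At z = 5.52 mm: the cube is not intersected at this z (z outside [0, 3]); the cube at (-2, 3.5) is present — its section is the full 16×16.5 rectangle (perimeter 65.00 mm); the cylinder at (5.5, 6): section is a regular 32-gon, circumradius r=7 (perimeter = 2·32·7.000·sin(180°/32) = 43.91 mm); the cylinder at (10.5, 10.5): section is a regular 32-gon, circumradius r=11.5 (perimeter = 2·32·11.500·sin(180°/32) = 72.14 mm); Taking the union: the regions partially overlap (shared area 365.60 mm²), so the edge portions inside another operand are dropped and the merged outline is re-measured after clipping — boundary = 79.95 mm; the cube at (3.5, 16) (footprint 13.5×21) is included at this height (perimeter 69.00 mm); Taking the first minus the rest: starting from the result so far, the 13.5×21 cube at (3.5, 16) partially overlaps it — only the 71.11 mm² overlap (of its 283.50 mm²) is removed, clipping the outline — boundary = 87.11 mm. Overall, the cross-section is a single solid region. Total boundary length (outer) = 87.11 mm.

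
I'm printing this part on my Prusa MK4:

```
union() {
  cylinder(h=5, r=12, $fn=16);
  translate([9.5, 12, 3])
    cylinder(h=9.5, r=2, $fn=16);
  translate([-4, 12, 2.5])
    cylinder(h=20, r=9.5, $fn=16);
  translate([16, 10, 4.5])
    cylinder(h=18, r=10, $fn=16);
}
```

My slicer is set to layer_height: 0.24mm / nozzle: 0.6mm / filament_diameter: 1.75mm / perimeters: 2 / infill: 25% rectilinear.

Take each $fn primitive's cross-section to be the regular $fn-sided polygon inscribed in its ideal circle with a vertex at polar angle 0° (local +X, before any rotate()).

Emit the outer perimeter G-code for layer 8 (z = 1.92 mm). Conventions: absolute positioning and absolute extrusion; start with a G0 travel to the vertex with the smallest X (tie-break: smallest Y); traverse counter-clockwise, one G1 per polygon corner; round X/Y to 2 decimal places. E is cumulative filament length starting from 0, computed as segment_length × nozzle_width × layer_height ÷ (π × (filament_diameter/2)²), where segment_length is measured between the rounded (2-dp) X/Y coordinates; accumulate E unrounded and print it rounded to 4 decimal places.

At z = 1.92 mm: the r=12 cylinder contributes a regular 16-gon of circumradius 12; the cylinder at (9.5, 12) is not intersected at this z (z outside [3, 12.5]); the cylinder at (-4, 12) does not reach this height (z outside [2.5, 22.5]); the cylinder at (16, 10) is not intersected at this z (z outside [4.5, 22.5]); Taking the union: only the r=12 cylinder is present, so the union is just that shape — 1 connected region. The outline is a single polygon with 16 vertices. Extrusion per mm of travel: 0.6 × 0.24 / (π × 0.875²) = 0.059868. Accumulating E over each segment gives final E = 4.4861.

G0 X-12.00 Y0.00 Z1.92
G1 X-11.09 Y-4.59 E0.2801
G1 X-8.49 Y-8.49 E0.5608
G1 X-4.59 Y-11.09 E0.8414
G1 X0.00 Y-12.00 E1.1215
G1 X4.59 Y-11.09 E1.4017
G1 X8.49 Y-8.49 E1.6823
G1 X11.09 Y-4.59 E1.9629
G1 X12.00 Y0.00 E2.2430
G1 X11.09 Y4.59 E2.5232
G1 X8.49 Y8.49 E2.8038
G1 X4.59 Y11.09 E3.0844
G1 X0.00 Y12.00 E3.3646
G1 X-4.59 Y11.09 E3.6447
G1 X-8.49 Y8.49 E3.9253
G1 X-11.09 Y4.59 E4.2059
G1 X-12.00 Y0.00 E4.4861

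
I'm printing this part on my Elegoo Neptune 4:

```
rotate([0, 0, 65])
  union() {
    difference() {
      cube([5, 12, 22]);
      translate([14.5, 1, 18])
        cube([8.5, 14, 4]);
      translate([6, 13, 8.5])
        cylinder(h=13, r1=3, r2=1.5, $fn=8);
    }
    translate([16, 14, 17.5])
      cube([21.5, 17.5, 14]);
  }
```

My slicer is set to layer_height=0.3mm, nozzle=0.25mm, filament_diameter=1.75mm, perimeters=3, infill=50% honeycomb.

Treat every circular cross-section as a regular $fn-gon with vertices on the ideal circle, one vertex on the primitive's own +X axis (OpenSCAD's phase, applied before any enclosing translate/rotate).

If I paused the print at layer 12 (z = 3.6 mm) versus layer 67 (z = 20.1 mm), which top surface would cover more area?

layer 67 (z = 20.1 mm)

Layer 12 (z = 3.6): the cube (footprint 5×12) is included at this height (area 60.00 mm²); the cube at (14.5, 1) is absent (z outside [18, 22]); the cone at (6, 13) is not intersected at this z (z outside [8.5, 21.5]); Subtracting the remaining from the first: none of the subtracted shapes is present at this height, so the 5×12 cube is unchanged — area = 60.00 mm²; the cube at (16, 14) is not intersected at this z (z outside [17.5, 31.5]); Merging all regions: only that combined region is present, so the union is just that shape — area = 60.00 mm²; (whole slice rotated 65° about Z — lengths, areas and connectivity unchanged). So its area = 60.00 mm². Layer 67 (z = 20.1): the cube is present — its section is the full 5×12 rectangle (area 60.00 mm²); the 8.5×14 cube at (14.5, 1) contributes its full rectangle (area 119.00 mm²); the cone at (6, 13) (r1=3→r2=1.5) has section circumradius 1.662 here — a regular 8-gon (area = (8/2)·1.662²·sin(360°/8) = 7.81 mm²); Subtracting the remaining from the first: starting from the 5×12 cube (60.00 mm²), the 8.5×14 cube at (14.5, 1) misses the remaining region (no effect); the cone at (6, 13) partially overlaps it — only the 0.04 mm² overlap (of its 7.81 mm²) is removed, clipping the outline — area = 59.96 mm²; the 21.5×17.5 cube at (16, 14) contributes its full rectangle (area 376.25 mm²); Merging all regions: the 2 present regions are separate (no shared area or edge), so areas and boundary lengths simply add and each stays a separate island — area = 436.21 mm²; (rotated 65° about Z; rotation is an isometry so areas/perimeters/island counts are preserved). So its area = 436.21 mm². Layer 67 is larger (436.21 vs 60.00 mm²).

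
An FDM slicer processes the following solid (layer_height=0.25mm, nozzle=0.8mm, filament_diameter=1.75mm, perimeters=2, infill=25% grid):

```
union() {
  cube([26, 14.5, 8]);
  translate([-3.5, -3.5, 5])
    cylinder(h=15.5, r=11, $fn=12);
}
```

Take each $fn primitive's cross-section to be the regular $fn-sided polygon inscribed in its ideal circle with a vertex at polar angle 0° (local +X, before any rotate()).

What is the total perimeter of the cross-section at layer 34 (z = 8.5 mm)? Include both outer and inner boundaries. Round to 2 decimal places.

68.33 mm

At z = 8.5 mm: the cube does not reach this height (z outside [0, 8]); the r=11 cylinder at (-3.5, -3.5) contributes a regular 12-gon of circumradius 11 (perimeter = 2·12·11.000·sin(180°/12) = 68.33 mm); Merging all regions: only the r=11 cylinder at (-3.5, -3.5) is present, so the union is just that shape — boundary = 68.33 mm. Overall, the cross-section is a single solid region. Total boundary length (outer) = 68.33 mm.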